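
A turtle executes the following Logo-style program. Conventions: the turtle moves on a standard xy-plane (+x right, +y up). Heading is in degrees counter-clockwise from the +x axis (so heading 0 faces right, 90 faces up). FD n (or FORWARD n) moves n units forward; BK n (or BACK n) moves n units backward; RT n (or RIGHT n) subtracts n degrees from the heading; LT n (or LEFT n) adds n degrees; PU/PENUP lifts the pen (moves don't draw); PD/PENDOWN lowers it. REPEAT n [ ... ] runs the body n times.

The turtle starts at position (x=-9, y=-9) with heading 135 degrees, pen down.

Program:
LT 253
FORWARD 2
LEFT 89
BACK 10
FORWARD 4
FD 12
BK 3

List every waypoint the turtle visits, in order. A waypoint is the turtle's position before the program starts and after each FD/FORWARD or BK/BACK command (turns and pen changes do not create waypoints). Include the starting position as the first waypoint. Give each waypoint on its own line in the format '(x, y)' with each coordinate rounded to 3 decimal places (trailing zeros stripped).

Answer: (-9, -9)
(-7.234, -8.061)
(-2.694, -16.971)
(-4.51, -13.407)
(-9.958, -2.715)
(-8.596, -5.388)

Derivation:
Executing turtle program step by step:
Start: pos=(-9,-9), heading=135, pen down
LT 253: heading 135 -> 28
FD 2: (-9,-9) -> (-7.234,-8.061) [heading=28, draw]
LT 89: heading 28 -> 117
BK 10: (-7.234,-8.061) -> (-2.694,-16.971) [heading=117, draw]
FD 4: (-2.694,-16.971) -> (-4.51,-13.407) [heading=117, draw]
FD 12: (-4.51,-13.407) -> (-9.958,-2.715) [heading=117, draw]
BK 3: (-9.958,-2.715) -> (-8.596,-5.388) [heading=117, draw]
Final: pos=(-8.596,-5.388), heading=117, 5 segment(s) drawn
Waypoints (6 total):
(-9, -9)
(-7.234, -8.061)
(-2.694, -16.971)
(-4.51, -13.407)
(-9.958, -2.715)
(-8.596, -5.388)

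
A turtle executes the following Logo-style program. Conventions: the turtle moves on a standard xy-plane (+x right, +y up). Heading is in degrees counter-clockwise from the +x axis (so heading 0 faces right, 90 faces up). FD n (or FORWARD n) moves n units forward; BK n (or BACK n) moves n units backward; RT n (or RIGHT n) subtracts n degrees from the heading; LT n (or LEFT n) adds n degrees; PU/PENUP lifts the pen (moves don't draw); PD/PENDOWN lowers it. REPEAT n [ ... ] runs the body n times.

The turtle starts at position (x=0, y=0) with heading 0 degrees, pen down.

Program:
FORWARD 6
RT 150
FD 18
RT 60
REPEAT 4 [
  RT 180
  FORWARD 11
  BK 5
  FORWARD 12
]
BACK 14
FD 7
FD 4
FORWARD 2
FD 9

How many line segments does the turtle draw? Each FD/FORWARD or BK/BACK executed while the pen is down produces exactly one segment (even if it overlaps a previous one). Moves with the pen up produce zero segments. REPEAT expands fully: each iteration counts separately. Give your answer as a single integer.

Answer: 19

Derivation:
Executing turtle program step by step:
Start: pos=(0,0), heading=0, pen down
FD 6: (0,0) -> (6,0) [heading=0, draw]
RT 150: heading 0 -> 210
FD 18: (6,0) -> (-9.588,-9) [heading=210, draw]
RT 60: heading 210 -> 150
REPEAT 4 [
  -- iteration 1/4 --
  RT 180: heading 150 -> 330
  FD 11: (-9.588,-9) -> (-0.062,-14.5) [heading=330, draw]
  BK 5: (-0.062,-14.5) -> (-4.392,-12) [heading=330, draw]
  FD 12: (-4.392,-12) -> (6,-18) [heading=330, draw]
  -- iteration 2/4 --
  RT 180: heading 330 -> 150
  FD 11: (6,-18) -> (-3.526,-12.5) [heading=150, draw]
  BK 5: (-3.526,-12.5) -> (0.804,-15) [heading=150, draw]
  FD 12: (0.804,-15) -> (-9.588,-9) [heading=150, draw]
  -- iteration 3/4 --
  RT 180: heading 150 -> 330
  FD 11: (-9.588,-9) -> (-0.062,-14.5) [heading=330, draw]
  BK 5: (-0.062,-14.5) -> (-4.392,-12) [heading=330, draw]
  FD 12: (-4.392,-12) -> (6,-18) [heading=330, draw]
  -- iteration 4/4 --
  RT 180: heading 330 -> 150
  FD 11: (6,-18) -> (-3.526,-12.5) [heading=150, draw]
  BK 5: (-3.526,-12.5) -> (0.804,-15) [heading=150, draw]
  FD 12: (0.804,-15) -> (-9.588,-9) [heading=150, draw]
]
BK 14: (-9.588,-9) -> (2.536,-16) [heading=150, draw]
FD 7: (2.536,-16) -> (-3.526,-12.5) [heading=150, draw]
FD 4: (-3.526,-12.5) -> (-6.99,-10.5) [heading=150, draw]
FD 2: (-6.99,-10.5) -> (-8.722,-9.5) [heading=150, draw]
FD 9: (-8.722,-9.5) -> (-16.517,-5) [heading=150, draw]
Final: pos=(-16.517,-5), heading=150, 19 segment(s) drawn
Segments drawn: 19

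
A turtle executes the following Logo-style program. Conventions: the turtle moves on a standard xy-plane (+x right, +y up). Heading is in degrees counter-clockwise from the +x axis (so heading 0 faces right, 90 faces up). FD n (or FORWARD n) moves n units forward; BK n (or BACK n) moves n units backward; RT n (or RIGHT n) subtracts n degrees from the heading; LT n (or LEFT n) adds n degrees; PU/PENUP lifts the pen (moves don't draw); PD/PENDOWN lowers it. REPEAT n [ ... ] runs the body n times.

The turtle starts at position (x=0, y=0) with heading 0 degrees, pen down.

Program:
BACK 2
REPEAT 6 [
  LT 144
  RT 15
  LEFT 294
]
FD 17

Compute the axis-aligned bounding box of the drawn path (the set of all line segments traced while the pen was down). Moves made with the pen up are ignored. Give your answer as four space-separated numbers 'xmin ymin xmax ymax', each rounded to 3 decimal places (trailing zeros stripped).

Answer: -2 0 14.168 5.253

Derivation:
Executing turtle program step by step:
Start: pos=(0,0), heading=0, pen down
BK 2: (0,0) -> (-2,0) [heading=0, draw]
REPEAT 6 [
  -- iteration 1/6 --
  LT 144: heading 0 -> 144
  RT 15: heading 144 -> 129
  LT 294: heading 129 -> 63
  -- iteration 2/6 --
  LT 144: heading 63 -> 207
  RT 15: heading 207 -> 192
  LT 294: heading 192 -> 126
  -- iteration 3/6 --
  LT 144: heading 126 -> 270
  RT 15: heading 270 -> 255
  LT 294: heading 255 -> 189
  -- iteration 4/6 --
  LT 144: heading 189 -> 333
  RT 15: heading 333 -> 318
  LT 294: heading 318 -> 252
  -- iteration 5/6 --
  LT 144: heading 252 -> 36
  RT 15: heading 36 -> 21
  LT 294: heading 21 -> 315
  -- iteration 6/6 --
  LT 144: heading 315 -> 99
  RT 15: heading 99 -> 84
  LT 294: heading 84 -> 18
]
FD 17: (-2,0) -> (14.168,5.253) [heading=18, draw]
Final: pos=(14.168,5.253), heading=18, 2 segment(s) drawn

Segment endpoints: x in {-2, 0, 14.168}, y in {0, 5.253}
xmin=-2, ymin=0, xmax=14.168, ymax=5.253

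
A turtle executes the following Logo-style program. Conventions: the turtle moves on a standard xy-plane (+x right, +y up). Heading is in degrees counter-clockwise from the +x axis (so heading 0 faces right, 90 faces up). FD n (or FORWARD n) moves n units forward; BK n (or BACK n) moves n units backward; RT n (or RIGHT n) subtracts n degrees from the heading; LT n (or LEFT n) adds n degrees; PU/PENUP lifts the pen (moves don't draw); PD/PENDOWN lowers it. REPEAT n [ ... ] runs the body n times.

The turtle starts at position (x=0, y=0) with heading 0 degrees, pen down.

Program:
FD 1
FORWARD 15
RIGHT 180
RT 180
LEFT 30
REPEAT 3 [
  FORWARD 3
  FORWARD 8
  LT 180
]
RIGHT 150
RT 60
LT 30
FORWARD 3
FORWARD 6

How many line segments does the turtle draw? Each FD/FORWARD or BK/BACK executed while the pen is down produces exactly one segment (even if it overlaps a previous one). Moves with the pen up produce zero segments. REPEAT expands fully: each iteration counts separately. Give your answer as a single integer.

Answer: 10

Derivation:
Executing turtle program step by step:
Start: pos=(0,0), heading=0, pen down
FD 1: (0,0) -> (1,0) [heading=0, draw]
FD 15: (1,0) -> (16,0) [heading=0, draw]
RT 180: heading 0 -> 180
RT 180: heading 180 -> 0
LT 30: heading 0 -> 30
REPEAT 3 [
  -- iteration 1/3 --
  FD 3: (16,0) -> (18.598,1.5) [heading=30, draw]
  FD 8: (18.598,1.5) -> (25.526,5.5) [heading=30, draw]
  LT 180: heading 30 -> 210
  -- iteration 2/3 --
  FD 3: (25.526,5.5) -> (22.928,4) [heading=210, draw]
  FD 8: (22.928,4) -> (16,0) [heading=210, draw]
  LT 180: heading 210 -> 30
  -- iteration 3/3 --
  FD 3: (16,0) -> (18.598,1.5) [heading=30, draw]
  FD 8: (18.598,1.5) -> (25.526,5.5) [heading=30, draw]
  LT 180: heading 30 -> 210
]
RT 150: heading 210 -> 60
RT 60: heading 60 -> 0
LT 30: heading 0 -> 30
FD 3: (25.526,5.5) -> (28.124,7) [heading=30, draw]
FD 6: (28.124,7) -> (33.321,10) [heading=30, draw]
Final: pos=(33.321,10), heading=30, 10 segment(s) drawn
Segments drawn: 10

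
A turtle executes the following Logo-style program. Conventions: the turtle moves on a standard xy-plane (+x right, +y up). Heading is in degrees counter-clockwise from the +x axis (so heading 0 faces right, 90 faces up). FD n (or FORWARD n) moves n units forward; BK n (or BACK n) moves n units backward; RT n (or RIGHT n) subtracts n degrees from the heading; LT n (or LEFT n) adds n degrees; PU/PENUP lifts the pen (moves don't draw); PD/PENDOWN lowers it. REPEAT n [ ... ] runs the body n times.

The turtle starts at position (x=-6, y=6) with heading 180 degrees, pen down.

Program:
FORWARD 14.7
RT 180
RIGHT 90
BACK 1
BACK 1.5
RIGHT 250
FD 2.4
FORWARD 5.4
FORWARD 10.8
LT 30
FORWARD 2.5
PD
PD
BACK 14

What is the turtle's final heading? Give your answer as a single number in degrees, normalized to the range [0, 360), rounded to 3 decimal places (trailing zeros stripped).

Answer: 50

Derivation:
Executing turtle program step by step:
Start: pos=(-6,6), heading=180, pen down
FD 14.7: (-6,6) -> (-20.7,6) [heading=180, draw]
RT 180: heading 180 -> 0
RT 90: heading 0 -> 270
BK 1: (-20.7,6) -> (-20.7,7) [heading=270, draw]
BK 1.5: (-20.7,7) -> (-20.7,8.5) [heading=270, draw]
RT 250: heading 270 -> 20
FD 2.4: (-20.7,8.5) -> (-18.445,9.321) [heading=20, draw]
FD 5.4: (-18.445,9.321) -> (-13.37,11.168) [heading=20, draw]
FD 10.8: (-13.37,11.168) -> (-3.222,14.862) [heading=20, draw]
LT 30: heading 20 -> 50
FD 2.5: (-3.222,14.862) -> (-1.615,16.777) [heading=50, draw]
PD: pen down
PD: pen down
BK 14: (-1.615,16.777) -> (-10.614,6.052) [heading=50, draw]
Final: pos=(-10.614,6.052), heading=50, 8 segment(s) drawn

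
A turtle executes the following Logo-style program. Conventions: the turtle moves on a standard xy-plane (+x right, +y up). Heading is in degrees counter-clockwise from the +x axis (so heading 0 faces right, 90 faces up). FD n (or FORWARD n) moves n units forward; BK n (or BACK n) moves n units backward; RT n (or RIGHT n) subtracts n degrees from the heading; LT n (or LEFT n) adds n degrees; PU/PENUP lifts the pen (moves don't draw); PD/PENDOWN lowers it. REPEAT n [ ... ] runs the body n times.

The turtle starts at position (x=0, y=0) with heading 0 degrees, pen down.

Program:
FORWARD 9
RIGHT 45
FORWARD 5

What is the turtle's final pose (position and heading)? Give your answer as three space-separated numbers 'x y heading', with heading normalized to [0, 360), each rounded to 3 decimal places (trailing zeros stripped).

Answer: 12.536 -3.536 315

Derivation:
Executing turtle program step by step:
Start: pos=(0,0), heading=0, pen down
FD 9: (0,0) -> (9,0) [heading=0, draw]
RT 45: heading 0 -> 315
FD 5: (9,0) -> (12.536,-3.536) [heading=315, draw]
Final: pos=(12.536,-3.536), heading=315, 2 segment(s) drawn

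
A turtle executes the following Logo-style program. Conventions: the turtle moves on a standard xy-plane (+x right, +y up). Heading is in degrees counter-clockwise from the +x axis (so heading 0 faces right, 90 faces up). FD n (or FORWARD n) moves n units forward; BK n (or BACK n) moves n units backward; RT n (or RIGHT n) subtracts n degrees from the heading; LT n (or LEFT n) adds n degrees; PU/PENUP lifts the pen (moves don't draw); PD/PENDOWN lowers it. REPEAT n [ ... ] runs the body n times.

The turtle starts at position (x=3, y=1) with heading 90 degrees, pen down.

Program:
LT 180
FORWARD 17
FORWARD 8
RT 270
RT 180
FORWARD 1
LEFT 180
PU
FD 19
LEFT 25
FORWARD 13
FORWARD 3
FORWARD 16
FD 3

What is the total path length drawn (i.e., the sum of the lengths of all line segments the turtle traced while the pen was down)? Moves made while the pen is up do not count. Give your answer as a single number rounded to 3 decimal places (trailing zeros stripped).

Answer: 26

Derivation:
Executing turtle program step by step:
Start: pos=(3,1), heading=90, pen down
LT 180: heading 90 -> 270
FD 17: (3,1) -> (3,-16) [heading=270, draw]
FD 8: (3,-16) -> (3,-24) [heading=270, draw]
RT 270: heading 270 -> 0
RT 180: heading 0 -> 180
FD 1: (3,-24) -> (2,-24) [heading=180, draw]
LT 180: heading 180 -> 0
PU: pen up
FD 19: (2,-24) -> (21,-24) [heading=0, move]
LT 25: heading 0 -> 25
FD 13: (21,-24) -> (32.782,-18.506) [heading=25, move]
FD 3: (32.782,-18.506) -> (35.501,-17.238) [heading=25, move]
FD 16: (35.501,-17.238) -> (50.002,-10.476) [heading=25, move]
FD 3: (50.002,-10.476) -> (52.721,-9.208) [heading=25, move]
Final: pos=(52.721,-9.208), heading=25, 3 segment(s) drawn

Segment lengths:
  seg 1: (3,1) -> (3,-16), length = 17
  seg 2: (3,-16) -> (3,-24), length = 8
  seg 3: (3,-24) -> (2,-24), length = 1
Total = 26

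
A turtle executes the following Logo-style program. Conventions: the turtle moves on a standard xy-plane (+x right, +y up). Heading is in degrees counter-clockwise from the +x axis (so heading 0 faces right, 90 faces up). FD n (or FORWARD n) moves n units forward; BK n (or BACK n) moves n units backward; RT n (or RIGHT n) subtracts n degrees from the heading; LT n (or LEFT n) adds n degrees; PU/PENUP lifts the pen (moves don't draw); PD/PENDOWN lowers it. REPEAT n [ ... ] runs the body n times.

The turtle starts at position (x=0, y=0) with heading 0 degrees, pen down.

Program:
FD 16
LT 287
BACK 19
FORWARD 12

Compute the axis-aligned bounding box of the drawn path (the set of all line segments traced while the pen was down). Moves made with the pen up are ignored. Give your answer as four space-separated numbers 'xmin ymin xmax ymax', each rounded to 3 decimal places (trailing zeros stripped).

Executing turtle program step by step:
Start: pos=(0,0), heading=0, pen down
FD 16: (0,0) -> (16,0) [heading=0, draw]
LT 287: heading 0 -> 287
BK 19: (16,0) -> (10.445,18.17) [heading=287, draw]
FD 12: (10.445,18.17) -> (13.953,6.694) [heading=287, draw]
Final: pos=(13.953,6.694), heading=287, 3 segment(s) drawn

Segment endpoints: x in {0, 10.445, 13.953, 16}, y in {0, 6.694, 18.17}
xmin=0, ymin=0, xmax=16, ymax=18.17

Answer: 0 0 16 18.17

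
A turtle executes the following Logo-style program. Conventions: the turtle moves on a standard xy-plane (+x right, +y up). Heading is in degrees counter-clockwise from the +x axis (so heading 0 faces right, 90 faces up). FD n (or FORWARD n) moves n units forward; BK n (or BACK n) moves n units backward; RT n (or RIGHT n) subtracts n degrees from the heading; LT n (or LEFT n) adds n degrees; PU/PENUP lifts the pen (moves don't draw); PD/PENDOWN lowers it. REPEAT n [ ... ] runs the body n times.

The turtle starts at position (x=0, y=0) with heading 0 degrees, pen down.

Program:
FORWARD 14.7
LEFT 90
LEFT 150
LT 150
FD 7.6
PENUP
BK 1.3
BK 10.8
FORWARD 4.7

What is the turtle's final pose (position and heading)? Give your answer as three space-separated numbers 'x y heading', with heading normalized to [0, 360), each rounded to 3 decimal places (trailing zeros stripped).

Answer: 14.873 0.1 30

Derivation:
Executing turtle program step by step:
Start: pos=(0,0), heading=0, pen down
FD 14.7: (0,0) -> (14.7,0) [heading=0, draw]
LT 90: heading 0 -> 90
LT 150: heading 90 -> 240
LT 150: heading 240 -> 30
FD 7.6: (14.7,0) -> (21.282,3.8) [heading=30, draw]
PU: pen up
BK 1.3: (21.282,3.8) -> (20.156,3.15) [heading=30, move]
BK 10.8: (20.156,3.15) -> (10.803,-2.25) [heading=30, move]
FD 4.7: (10.803,-2.25) -> (14.873,0.1) [heading=30, move]
Final: pos=(14.873,0.1), heading=30, 2 segment(s) drawn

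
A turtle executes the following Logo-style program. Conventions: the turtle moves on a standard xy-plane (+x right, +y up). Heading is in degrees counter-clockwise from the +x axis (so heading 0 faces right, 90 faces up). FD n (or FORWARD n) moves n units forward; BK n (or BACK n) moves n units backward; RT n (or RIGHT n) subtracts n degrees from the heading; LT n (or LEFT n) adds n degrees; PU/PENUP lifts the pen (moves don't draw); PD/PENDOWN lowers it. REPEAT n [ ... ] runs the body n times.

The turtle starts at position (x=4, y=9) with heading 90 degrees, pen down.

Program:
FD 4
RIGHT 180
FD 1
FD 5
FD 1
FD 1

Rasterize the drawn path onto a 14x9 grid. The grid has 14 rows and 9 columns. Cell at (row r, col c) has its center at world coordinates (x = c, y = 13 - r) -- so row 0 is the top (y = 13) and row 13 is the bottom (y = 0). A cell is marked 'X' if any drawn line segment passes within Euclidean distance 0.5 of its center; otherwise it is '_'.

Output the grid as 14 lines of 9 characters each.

Segment 0: (4,9) -> (4,13)
Segment 1: (4,13) -> (4,12)
Segment 2: (4,12) -> (4,7)
Segment 3: (4,7) -> (4,6)
Segment 4: (4,6) -> (4,5)

Answer: ____X____
____X____
____X____
____X____
____X____
____X____
____X____
____X____
____X____
_________
_________
_________
_________
_________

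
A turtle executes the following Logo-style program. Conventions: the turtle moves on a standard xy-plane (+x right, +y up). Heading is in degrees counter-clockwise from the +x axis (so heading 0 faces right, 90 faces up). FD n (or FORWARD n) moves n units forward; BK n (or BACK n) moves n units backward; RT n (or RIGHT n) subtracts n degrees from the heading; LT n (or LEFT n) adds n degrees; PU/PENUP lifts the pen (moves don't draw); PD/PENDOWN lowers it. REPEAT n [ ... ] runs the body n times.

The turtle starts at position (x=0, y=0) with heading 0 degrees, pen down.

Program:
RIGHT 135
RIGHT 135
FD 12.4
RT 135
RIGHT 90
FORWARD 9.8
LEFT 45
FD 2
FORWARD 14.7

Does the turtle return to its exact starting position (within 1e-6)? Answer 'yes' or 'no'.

Answer: no

Derivation:
Executing turtle program step by step:
Start: pos=(0,0), heading=0, pen down
RT 135: heading 0 -> 225
RT 135: heading 225 -> 90
FD 12.4: (0,0) -> (0,12.4) [heading=90, draw]
RT 135: heading 90 -> 315
RT 90: heading 315 -> 225
FD 9.8: (0,12.4) -> (-6.93,5.47) [heading=225, draw]
LT 45: heading 225 -> 270
FD 2: (-6.93,5.47) -> (-6.93,3.47) [heading=270, draw]
FD 14.7: (-6.93,3.47) -> (-6.93,-11.23) [heading=270, draw]
Final: pos=(-6.93,-11.23), heading=270, 4 segment(s) drawn

Start position: (0, 0)
Final position: (-6.93, -11.23)
Distance = 13.196; >= 1e-6 -> NOT closed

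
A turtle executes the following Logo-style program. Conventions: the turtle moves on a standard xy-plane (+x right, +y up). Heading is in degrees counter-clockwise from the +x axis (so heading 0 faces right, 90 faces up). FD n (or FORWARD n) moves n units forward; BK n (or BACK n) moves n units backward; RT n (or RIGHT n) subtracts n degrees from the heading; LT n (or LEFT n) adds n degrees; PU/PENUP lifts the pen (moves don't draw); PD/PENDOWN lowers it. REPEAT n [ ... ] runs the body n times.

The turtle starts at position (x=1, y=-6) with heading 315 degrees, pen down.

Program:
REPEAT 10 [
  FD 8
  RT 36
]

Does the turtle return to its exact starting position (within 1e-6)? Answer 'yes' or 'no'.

Answer: yes

Derivation:
Executing turtle program step by step:
Start: pos=(1,-6), heading=315, pen down
REPEAT 10 [
  -- iteration 1/10 --
  FD 8: (1,-6) -> (6.657,-11.657) [heading=315, draw]
  RT 36: heading 315 -> 279
  -- iteration 2/10 --
  FD 8: (6.657,-11.657) -> (7.908,-19.558) [heading=279, draw]
  RT 36: heading 279 -> 243
  -- iteration 3/10 --
  FD 8: (7.908,-19.558) -> (4.276,-26.686) [heading=243, draw]
  RT 36: heading 243 -> 207
  -- iteration 4/10 --
  FD 8: (4.276,-26.686) -> (-2.852,-30.318) [heading=207, draw]
  RT 36: heading 207 -> 171
  -- iteration 5/10 --
  FD 8: (-2.852,-30.318) -> (-10.753,-29.067) [heading=171, draw]
  RT 36: heading 171 -> 135
  -- iteration 6/10 --
  FD 8: (-10.753,-29.067) -> (-16.41,-23.41) [heading=135, draw]
  RT 36: heading 135 -> 99
  -- iteration 7/10 --
  FD 8: (-16.41,-23.41) -> (-17.661,-15.509) [heading=99, draw]
  RT 36: heading 99 -> 63
  -- iteration 8/10 --
  FD 8: (-17.661,-15.509) -> (-14.03,-8.38) [heading=63, draw]
  RT 36: heading 63 -> 27
  -- iteration 9/10 --
  FD 8: (-14.03,-8.38) -> (-6.902,-4.749) [heading=27, draw]
  RT 36: heading 27 -> 351
  -- iteration 10/10 --
  FD 8: (-6.902,-4.749) -> (1,-6) [heading=351, draw]
  RT 36: heading 351 -> 315
]
Final: pos=(1,-6), heading=315, 10 segment(s) drawn

Start position: (1, -6)
Final position: (1, -6)
Distance = 0; < 1e-6 -> CLOSED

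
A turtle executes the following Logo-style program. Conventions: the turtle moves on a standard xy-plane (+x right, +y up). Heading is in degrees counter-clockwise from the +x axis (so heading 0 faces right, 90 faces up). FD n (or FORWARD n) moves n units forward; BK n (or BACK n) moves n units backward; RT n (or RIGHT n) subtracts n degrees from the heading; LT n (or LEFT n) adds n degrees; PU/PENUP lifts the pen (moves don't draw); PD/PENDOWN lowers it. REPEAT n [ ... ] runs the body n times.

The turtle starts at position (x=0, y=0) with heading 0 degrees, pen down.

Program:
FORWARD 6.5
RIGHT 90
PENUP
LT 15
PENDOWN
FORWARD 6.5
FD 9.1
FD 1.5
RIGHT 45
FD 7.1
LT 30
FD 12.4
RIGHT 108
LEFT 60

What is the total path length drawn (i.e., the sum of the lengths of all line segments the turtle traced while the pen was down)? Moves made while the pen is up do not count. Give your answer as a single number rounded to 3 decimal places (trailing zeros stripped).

Executing turtle program step by step:
Start: pos=(0,0), heading=0, pen down
FD 6.5: (0,0) -> (6.5,0) [heading=0, draw]
RT 90: heading 0 -> 270
PU: pen up
LT 15: heading 270 -> 285
PD: pen down
FD 6.5: (6.5,0) -> (8.182,-6.279) [heading=285, draw]
FD 9.1: (8.182,-6.279) -> (10.538,-15.068) [heading=285, draw]
FD 1.5: (10.538,-15.068) -> (10.926,-16.517) [heading=285, draw]
RT 45: heading 285 -> 240
FD 7.1: (10.926,-16.517) -> (7.376,-22.666) [heading=240, draw]
LT 30: heading 240 -> 270
FD 12.4: (7.376,-22.666) -> (7.376,-35.066) [heading=270, draw]
RT 108: heading 270 -> 162
LT 60: heading 162 -> 222
Final: pos=(7.376,-35.066), heading=222, 6 segment(s) drawn

Segment lengths:
  seg 1: (0,0) -> (6.5,0), length = 6.5
  seg 2: (6.5,0) -> (8.182,-6.279), length = 6.5
  seg 3: (8.182,-6.279) -> (10.538,-15.068), length = 9.1
  seg 4: (10.538,-15.068) -> (10.926,-16.517), length = 1.5
  seg 5: (10.926,-16.517) -> (7.376,-22.666), length = 7.1
  seg 6: (7.376,-22.666) -> (7.376,-35.066), length = 12.4
Total = 43.1

Answer: 43.1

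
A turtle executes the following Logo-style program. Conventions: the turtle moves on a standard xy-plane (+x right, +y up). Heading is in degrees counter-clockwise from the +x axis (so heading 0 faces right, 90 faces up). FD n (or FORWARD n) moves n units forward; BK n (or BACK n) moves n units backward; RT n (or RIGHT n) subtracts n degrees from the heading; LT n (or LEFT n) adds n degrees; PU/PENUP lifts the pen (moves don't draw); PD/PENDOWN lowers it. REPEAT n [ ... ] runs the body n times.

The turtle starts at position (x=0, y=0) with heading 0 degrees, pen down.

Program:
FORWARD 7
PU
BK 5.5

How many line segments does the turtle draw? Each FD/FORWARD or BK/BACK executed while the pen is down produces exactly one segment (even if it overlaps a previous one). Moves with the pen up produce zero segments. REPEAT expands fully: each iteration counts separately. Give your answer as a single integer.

Answer: 1

Derivation:
Executing turtle program step by step:
Start: pos=(0,0), heading=0, pen down
FD 7: (0,0) -> (7,0) [heading=0, draw]
PU: pen up
BK 5.5: (7,0) -> (1.5,0) [heading=0, move]
Final: pos=(1.5,0), heading=0, 1 segment(s) drawn
Segments drawn: 1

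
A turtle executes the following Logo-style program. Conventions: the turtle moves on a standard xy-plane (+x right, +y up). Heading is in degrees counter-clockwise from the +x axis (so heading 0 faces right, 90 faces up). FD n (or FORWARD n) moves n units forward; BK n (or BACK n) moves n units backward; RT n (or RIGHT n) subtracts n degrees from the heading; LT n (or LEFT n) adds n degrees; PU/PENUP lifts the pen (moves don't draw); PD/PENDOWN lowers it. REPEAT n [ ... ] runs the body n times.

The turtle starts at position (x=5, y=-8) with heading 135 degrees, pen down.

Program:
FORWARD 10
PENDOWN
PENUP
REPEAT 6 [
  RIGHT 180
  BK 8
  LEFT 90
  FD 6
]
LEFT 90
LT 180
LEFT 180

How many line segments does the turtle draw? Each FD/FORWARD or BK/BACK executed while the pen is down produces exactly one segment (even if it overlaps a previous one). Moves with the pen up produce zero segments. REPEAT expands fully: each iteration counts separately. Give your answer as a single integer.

Answer: 1

Derivation:
Executing turtle program step by step:
Start: pos=(5,-8), heading=135, pen down
FD 10: (5,-8) -> (-2.071,-0.929) [heading=135, draw]
PD: pen down
PU: pen up
REPEAT 6 [
  -- iteration 1/6 --
  RT 180: heading 135 -> 315
  BK 8: (-2.071,-0.929) -> (-7.728,4.728) [heading=315, move]
  LT 90: heading 315 -> 45
  FD 6: (-7.728,4.728) -> (-3.485,8.971) [heading=45, move]
  -- iteration 2/6 --
  RT 180: heading 45 -> 225
  BK 8: (-3.485,8.971) -> (2.172,14.627) [heading=225, move]
  LT 90: heading 225 -> 315
  FD 6: (2.172,14.627) -> (6.414,10.385) [heading=315, move]
  -- iteration 3/6 --
  RT 180: heading 315 -> 135
  BK 8: (6.414,10.385) -> (12.071,4.728) [heading=135, move]
  LT 90: heading 135 -> 225
  FD 6: (12.071,4.728) -> (7.828,0.485) [heading=225, move]
  -- iteration 4/6 --
  RT 180: heading 225 -> 45
  BK 8: (7.828,0.485) -> (2.172,-5.172) [heading=45, move]
  LT 90: heading 45 -> 135
  FD 6: (2.172,-5.172) -> (-2.071,-0.929) [heading=135, move]
  -- iteration 5/6 --
  RT 180: heading 135 -> 315
  BK 8: (-2.071,-0.929) -> (-7.728,4.728) [heading=315, move]
  LT 90: heading 315 -> 45
  FD 6: (-7.728,4.728) -> (-3.485,8.971) [heading=45, move]
  -- iteration 6/6 --
  RT 180: heading 45 -> 225
  BK 8: (-3.485,8.971) -> (2.172,14.627) [heading=225, move]
  LT 90: heading 225 -> 315
  FD 6: (2.172,14.627) -> (6.414,10.385) [heading=315, move]
]
LT 90: heading 315 -> 45
LT 180: heading 45 -> 225
LT 180: heading 225 -> 45
Final: pos=(6.414,10.385), heading=45, 1 segment(s) drawn
Segments drawn: 1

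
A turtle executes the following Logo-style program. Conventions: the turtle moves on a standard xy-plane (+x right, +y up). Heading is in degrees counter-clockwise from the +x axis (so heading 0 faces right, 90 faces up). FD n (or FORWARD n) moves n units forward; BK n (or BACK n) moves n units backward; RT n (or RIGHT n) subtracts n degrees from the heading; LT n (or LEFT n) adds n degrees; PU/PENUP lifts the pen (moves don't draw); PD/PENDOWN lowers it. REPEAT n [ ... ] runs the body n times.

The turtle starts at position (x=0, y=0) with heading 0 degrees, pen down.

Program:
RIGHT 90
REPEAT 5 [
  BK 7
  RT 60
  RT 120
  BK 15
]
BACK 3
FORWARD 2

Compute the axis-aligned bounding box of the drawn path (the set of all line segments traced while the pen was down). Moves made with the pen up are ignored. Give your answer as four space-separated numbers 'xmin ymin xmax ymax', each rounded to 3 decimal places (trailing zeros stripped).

Answer: 0 -15 0 7

Derivation:
Executing turtle program step by step:
Start: pos=(0,0), heading=0, pen down
RT 90: heading 0 -> 270
REPEAT 5 [
  -- iteration 1/5 --
  BK 7: (0,0) -> (0,7) [heading=270, draw]
  RT 60: heading 270 -> 210
  RT 120: heading 210 -> 90
  BK 15: (0,7) -> (0,-8) [heading=90, draw]
  -- iteration 2/5 --
  BK 7: (0,-8) -> (0,-15) [heading=90, draw]
  RT 60: heading 90 -> 30
  RT 120: heading 30 -> 270
  BK 15: (0,-15) -> (0,0) [heading=270, draw]
  -- iteration 3/5 --
  BK 7: (0,0) -> (0,7) [heading=270, draw]
  RT 60: heading 270 -> 210
  RT 120: heading 210 -> 90
  BK 15: (0,7) -> (0,-8) [heading=90, draw]
  -- iteration 4/5 --
  BK 7: (0,-8) -> (0,-15) [heading=90, draw]
  RT 60: heading 90 -> 30
  RT 120: heading 30 -> 270
  BK 15: (0,-15) -> (0,0) [heading=270, draw]
  -- iteration 5/5 --
  BK 7: (0,0) -> (0,7) [heading=270, draw]
  RT 60: heading 270 -> 210
  RT 120: heading 210 -> 90
  BK 15: (0,7) -> (0,-8) [heading=90, draw]
]
BK 3: (0,-8) -> (0,-11) [heading=90, draw]
FD 2: (0,-11) -> (0,-9) [heading=90, draw]
Final: pos=(0,-9), heading=90, 12 segment(s) drawn

Segment endpoints: x in {0, 0, 0, 0, 0, 0, 0, 0, 0, 0, 0, 0, 0}, y in {-15, -11, -9, -8, 0, 7}
xmin=0, ymin=-15, xmax=0, ymax=7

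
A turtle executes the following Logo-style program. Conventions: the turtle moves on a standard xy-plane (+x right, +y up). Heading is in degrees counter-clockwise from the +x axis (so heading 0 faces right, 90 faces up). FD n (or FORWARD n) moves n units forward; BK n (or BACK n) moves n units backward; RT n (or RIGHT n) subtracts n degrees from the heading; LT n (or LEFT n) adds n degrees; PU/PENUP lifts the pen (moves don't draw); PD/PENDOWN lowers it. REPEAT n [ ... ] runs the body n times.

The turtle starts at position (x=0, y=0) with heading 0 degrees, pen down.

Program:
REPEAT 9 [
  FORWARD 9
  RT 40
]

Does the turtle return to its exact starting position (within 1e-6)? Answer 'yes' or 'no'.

Answer: yes

Derivation:
Executing turtle program step by step:
Start: pos=(0,0), heading=0, pen down
REPEAT 9 [
  -- iteration 1/9 --
  FD 9: (0,0) -> (9,0) [heading=0, draw]
  RT 40: heading 0 -> 320
  -- iteration 2/9 --
  FD 9: (9,0) -> (15.894,-5.785) [heading=320, draw]
  RT 40: heading 320 -> 280
  -- iteration 3/9 --
  FD 9: (15.894,-5.785) -> (17.457,-14.648) [heading=280, draw]
  RT 40: heading 280 -> 240
  -- iteration 4/9 --
  FD 9: (17.457,-14.648) -> (12.957,-22.443) [heading=240, draw]
  RT 40: heading 240 -> 200
  -- iteration 5/9 --
  FD 9: (12.957,-22.443) -> (4.5,-25.521) [heading=200, draw]
  RT 40: heading 200 -> 160
  -- iteration 6/9 --
  FD 9: (4.5,-25.521) -> (-3.957,-22.443) [heading=160, draw]
  RT 40: heading 160 -> 120
  -- iteration 7/9 --
  FD 9: (-3.957,-22.443) -> (-8.457,-14.648) [heading=120, draw]
  RT 40: heading 120 -> 80
  -- iteration 8/9 --
  FD 9: (-8.457,-14.648) -> (-6.894,-5.785) [heading=80, draw]
  RT 40: heading 80 -> 40
  -- iteration 9/9 --
  FD 9: (-6.894,-5.785) -> (0,0) [heading=40, draw]
  RT 40: heading 40 -> 0
]
Final: pos=(0,0), heading=0, 9 segment(s) drawn

Start position: (0, 0)
Final position: (0, 0)
Distance = 0; < 1e-6 -> CLOSED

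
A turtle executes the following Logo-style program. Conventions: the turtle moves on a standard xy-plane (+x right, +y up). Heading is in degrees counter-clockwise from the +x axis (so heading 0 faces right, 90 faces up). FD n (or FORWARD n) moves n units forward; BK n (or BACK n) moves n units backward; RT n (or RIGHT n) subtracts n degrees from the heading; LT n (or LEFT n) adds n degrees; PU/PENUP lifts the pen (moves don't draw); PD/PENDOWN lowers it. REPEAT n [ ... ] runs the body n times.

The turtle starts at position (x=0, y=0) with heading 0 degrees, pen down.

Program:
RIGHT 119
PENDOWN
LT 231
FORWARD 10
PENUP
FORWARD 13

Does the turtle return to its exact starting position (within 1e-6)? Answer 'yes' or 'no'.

Answer: no

Derivation:
Executing turtle program step by step:
Start: pos=(0,0), heading=0, pen down
RT 119: heading 0 -> 241
PD: pen down
LT 231: heading 241 -> 112
FD 10: (0,0) -> (-3.746,9.272) [heading=112, draw]
PU: pen up
FD 13: (-3.746,9.272) -> (-8.616,21.325) [heading=112, move]
Final: pos=(-8.616,21.325), heading=112, 1 segment(s) drawn

Start position: (0, 0)
Final position: (-8.616, 21.325)
Distance = 23; >= 1e-6 -> NOT closed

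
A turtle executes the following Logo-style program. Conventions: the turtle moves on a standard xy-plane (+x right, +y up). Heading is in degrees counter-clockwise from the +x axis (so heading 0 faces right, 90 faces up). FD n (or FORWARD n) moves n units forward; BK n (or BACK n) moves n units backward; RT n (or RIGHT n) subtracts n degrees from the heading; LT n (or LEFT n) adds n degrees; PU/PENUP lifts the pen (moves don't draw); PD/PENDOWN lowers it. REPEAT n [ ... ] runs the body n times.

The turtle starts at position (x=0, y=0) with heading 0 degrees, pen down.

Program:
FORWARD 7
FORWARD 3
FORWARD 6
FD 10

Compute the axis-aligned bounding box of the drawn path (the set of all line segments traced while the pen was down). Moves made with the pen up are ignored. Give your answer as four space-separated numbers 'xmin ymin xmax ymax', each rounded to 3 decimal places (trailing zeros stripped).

Answer: 0 0 26 0

Derivation:
Executing turtle program step by step:
Start: pos=(0,0), heading=0, pen down
FD 7: (0,0) -> (7,0) [heading=0, draw]
FD 3: (7,0) -> (10,0) [heading=0, draw]
FD 6: (10,0) -> (16,0) [heading=0, draw]
FD 10: (16,0) -> (26,0) [heading=0, draw]
Final: pos=(26,0), heading=0, 4 segment(s) drawn

Segment endpoints: x in {0, 7, 10, 16, 26}, y in {0}
xmin=0, ymin=0, xmax=26, ymax=0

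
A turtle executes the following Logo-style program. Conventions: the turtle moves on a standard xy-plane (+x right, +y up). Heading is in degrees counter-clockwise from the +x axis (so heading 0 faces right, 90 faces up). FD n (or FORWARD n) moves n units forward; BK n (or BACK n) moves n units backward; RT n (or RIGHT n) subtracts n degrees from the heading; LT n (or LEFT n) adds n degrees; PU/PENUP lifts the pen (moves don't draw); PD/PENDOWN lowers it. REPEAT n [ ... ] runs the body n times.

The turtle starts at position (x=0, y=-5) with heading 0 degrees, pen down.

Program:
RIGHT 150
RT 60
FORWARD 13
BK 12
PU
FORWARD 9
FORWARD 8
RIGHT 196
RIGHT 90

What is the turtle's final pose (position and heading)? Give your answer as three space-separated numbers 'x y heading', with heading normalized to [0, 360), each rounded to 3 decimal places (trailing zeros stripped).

Executing turtle program step by step:
Start: pos=(0,-5), heading=0, pen down
RT 150: heading 0 -> 210
RT 60: heading 210 -> 150
FD 13: (0,-5) -> (-11.258,1.5) [heading=150, draw]
BK 12: (-11.258,1.5) -> (-0.866,-4.5) [heading=150, draw]
PU: pen up
FD 9: (-0.866,-4.5) -> (-8.66,0) [heading=150, move]
FD 8: (-8.66,0) -> (-15.588,4) [heading=150, move]
RT 196: heading 150 -> 314
RT 90: heading 314 -> 224
Final: pos=(-15.588,4), heading=224, 2 segment(s) drawn

Answer: -15.588 4 224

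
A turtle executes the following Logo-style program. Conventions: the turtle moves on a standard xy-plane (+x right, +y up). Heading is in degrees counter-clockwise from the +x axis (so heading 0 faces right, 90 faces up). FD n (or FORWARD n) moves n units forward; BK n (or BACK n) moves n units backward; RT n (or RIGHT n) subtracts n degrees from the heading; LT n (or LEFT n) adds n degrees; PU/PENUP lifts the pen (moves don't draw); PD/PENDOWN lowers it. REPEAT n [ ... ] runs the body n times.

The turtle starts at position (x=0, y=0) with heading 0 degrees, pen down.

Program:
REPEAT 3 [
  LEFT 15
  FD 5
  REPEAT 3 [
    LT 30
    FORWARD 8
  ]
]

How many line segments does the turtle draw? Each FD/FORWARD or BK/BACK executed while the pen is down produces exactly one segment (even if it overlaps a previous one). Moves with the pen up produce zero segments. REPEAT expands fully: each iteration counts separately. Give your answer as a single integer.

Answer: 12

Derivation:
Executing turtle program step by step:
Start: pos=(0,0), heading=0, pen down
REPEAT 3 [
  -- iteration 1/3 --
  LT 15: heading 0 -> 15
  FD 5: (0,0) -> (4.83,1.294) [heading=15, draw]
  REPEAT 3 [
    -- iteration 1/3 --
    LT 30: heading 15 -> 45
    FD 8: (4.83,1.294) -> (10.486,6.951) [heading=45, draw]
    -- iteration 2/3 --
    LT 30: heading 45 -> 75
    FD 8: (10.486,6.951) -> (12.557,14.678) [heading=75, draw]
    -- iteration 3/3 --
    LT 30: heading 75 -> 105
    FD 8: (12.557,14.678) -> (10.486,22.406) [heading=105, draw]
  ]
  -- iteration 2/3 --
  LT 15: heading 105 -> 120
  FD 5: (10.486,22.406) -> (7.986,26.736) [heading=120, draw]
  REPEAT 3 [
    -- iteration 1/3 --
    LT 30: heading 120 -> 150
    FD 8: (7.986,26.736) -> (1.058,30.736) [heading=150, draw]
    -- iteration 2/3 --
    LT 30: heading 150 -> 180
    FD 8: (1.058,30.736) -> (-6.942,30.736) [heading=180, draw]
    -- iteration 3/3 --
    LT 30: heading 180 -> 210
    FD 8: (-6.942,30.736) -> (-13.87,26.736) [heading=210, draw]
  ]
  -- iteration 3/3 --
  LT 15: heading 210 -> 225
  FD 5: (-13.87,26.736) -> (-17.405,23.2) [heading=225, draw]
  REPEAT 3 [
    -- iteration 1/3 --
    LT 30: heading 225 -> 255
    FD 8: (-17.405,23.2) -> (-19.476,15.473) [heading=255, draw]
    -- iteration 2/3 --
    LT 30: heading 255 -> 285
    FD 8: (-19.476,15.473) -> (-17.405,7.746) [heading=285, draw]
    -- iteration 3/3 --
    LT 30: heading 285 -> 315
    FD 8: (-17.405,7.746) -> (-11.749,2.089) [heading=315, draw]
  ]
]
Final: pos=(-11.749,2.089), heading=315, 12 segment(s) drawn
Segments drawn: 12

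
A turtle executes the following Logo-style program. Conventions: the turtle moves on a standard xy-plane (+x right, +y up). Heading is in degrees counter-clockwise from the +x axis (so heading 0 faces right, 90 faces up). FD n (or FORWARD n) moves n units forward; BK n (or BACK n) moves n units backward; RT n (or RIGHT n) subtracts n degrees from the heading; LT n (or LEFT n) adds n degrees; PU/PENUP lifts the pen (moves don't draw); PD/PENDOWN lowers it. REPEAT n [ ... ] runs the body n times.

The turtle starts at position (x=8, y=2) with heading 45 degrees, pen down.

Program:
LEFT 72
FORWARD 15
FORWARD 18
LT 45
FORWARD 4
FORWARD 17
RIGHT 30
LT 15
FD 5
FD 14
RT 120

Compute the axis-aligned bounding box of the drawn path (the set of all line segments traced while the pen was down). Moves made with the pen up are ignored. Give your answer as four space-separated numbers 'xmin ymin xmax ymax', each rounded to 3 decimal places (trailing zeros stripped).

Executing turtle program step by step:
Start: pos=(8,2), heading=45, pen down
LT 72: heading 45 -> 117
FD 15: (8,2) -> (1.19,15.365) [heading=117, draw]
FD 18: (1.19,15.365) -> (-6.982,31.403) [heading=117, draw]
LT 45: heading 117 -> 162
FD 4: (-6.982,31.403) -> (-10.786,32.639) [heading=162, draw]
FD 17: (-10.786,32.639) -> (-26.954,37.893) [heading=162, draw]
RT 30: heading 162 -> 132
LT 15: heading 132 -> 147
FD 5: (-26.954,37.893) -> (-31.147,40.616) [heading=147, draw]
FD 14: (-31.147,40.616) -> (-42.889,48.241) [heading=147, draw]
RT 120: heading 147 -> 27
Final: pos=(-42.889,48.241), heading=27, 6 segment(s) drawn

Segment endpoints: x in {-42.889, -31.147, -26.954, -10.786, -6.982, 1.19, 8}, y in {2, 15.365, 31.403, 32.639, 37.893, 40.616, 48.241}
xmin=-42.889, ymin=2, xmax=8, ymax=48.241

Answer: -42.889 2 8 48.241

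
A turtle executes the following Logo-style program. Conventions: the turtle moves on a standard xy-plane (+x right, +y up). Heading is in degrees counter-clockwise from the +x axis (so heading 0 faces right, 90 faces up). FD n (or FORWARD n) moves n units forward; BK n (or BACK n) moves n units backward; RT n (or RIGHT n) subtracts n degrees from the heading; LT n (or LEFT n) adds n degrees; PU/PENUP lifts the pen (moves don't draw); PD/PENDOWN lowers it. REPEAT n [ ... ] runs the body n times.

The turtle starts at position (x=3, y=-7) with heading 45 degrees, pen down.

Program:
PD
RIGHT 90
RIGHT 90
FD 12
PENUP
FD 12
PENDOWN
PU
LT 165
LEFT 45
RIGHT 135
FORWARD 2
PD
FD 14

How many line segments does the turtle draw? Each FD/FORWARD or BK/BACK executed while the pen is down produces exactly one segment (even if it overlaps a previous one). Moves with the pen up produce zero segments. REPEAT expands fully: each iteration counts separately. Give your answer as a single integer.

Executing turtle program step by step:
Start: pos=(3,-7), heading=45, pen down
PD: pen down
RT 90: heading 45 -> 315
RT 90: heading 315 -> 225
FD 12: (3,-7) -> (-5.485,-15.485) [heading=225, draw]
PU: pen up
FD 12: (-5.485,-15.485) -> (-13.971,-23.971) [heading=225, move]
PD: pen down
PU: pen up
LT 165: heading 225 -> 30
LT 45: heading 30 -> 75
RT 135: heading 75 -> 300
FD 2: (-13.971,-23.971) -> (-12.971,-25.703) [heading=300, move]
PD: pen down
FD 14: (-12.971,-25.703) -> (-5.971,-37.827) [heading=300, draw]
Final: pos=(-5.971,-37.827), heading=300, 2 segment(s) drawn
Segments drawn: 2

Answer: 2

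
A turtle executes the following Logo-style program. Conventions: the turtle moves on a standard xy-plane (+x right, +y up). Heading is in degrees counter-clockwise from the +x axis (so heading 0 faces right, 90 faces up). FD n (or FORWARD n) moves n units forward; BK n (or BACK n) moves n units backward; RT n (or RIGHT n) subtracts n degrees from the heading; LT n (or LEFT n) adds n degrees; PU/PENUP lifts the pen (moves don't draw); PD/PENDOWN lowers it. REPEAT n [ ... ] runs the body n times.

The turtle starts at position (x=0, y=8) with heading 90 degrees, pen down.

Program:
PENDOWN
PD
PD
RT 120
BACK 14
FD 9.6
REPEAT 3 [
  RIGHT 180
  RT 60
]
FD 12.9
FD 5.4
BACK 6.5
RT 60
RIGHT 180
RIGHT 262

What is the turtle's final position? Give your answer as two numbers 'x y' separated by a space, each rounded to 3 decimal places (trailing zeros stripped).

Answer: 6.409 4.3

Derivation:
Executing turtle program step by step:
Start: pos=(0,8), heading=90, pen down
PD: pen down
PD: pen down
PD: pen down
RT 120: heading 90 -> 330
BK 14: (0,8) -> (-12.124,15) [heading=330, draw]
FD 9.6: (-12.124,15) -> (-3.811,10.2) [heading=330, draw]
REPEAT 3 [
  -- iteration 1/3 --
  RT 180: heading 330 -> 150
  RT 60: heading 150 -> 90
  -- iteration 2/3 --
  RT 180: heading 90 -> 270
  RT 60: heading 270 -> 210
  -- iteration 3/3 --
  RT 180: heading 210 -> 30
  RT 60: heading 30 -> 330
]
FD 12.9: (-3.811,10.2) -> (7.361,3.75) [heading=330, draw]
FD 5.4: (7.361,3.75) -> (12.038,1.05) [heading=330, draw]
BK 6.5: (12.038,1.05) -> (6.409,4.3) [heading=330, draw]
RT 60: heading 330 -> 270
RT 180: heading 270 -> 90
RT 262: heading 90 -> 188
Final: pos=(6.409,4.3), heading=188, 5 segment(s) drawn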